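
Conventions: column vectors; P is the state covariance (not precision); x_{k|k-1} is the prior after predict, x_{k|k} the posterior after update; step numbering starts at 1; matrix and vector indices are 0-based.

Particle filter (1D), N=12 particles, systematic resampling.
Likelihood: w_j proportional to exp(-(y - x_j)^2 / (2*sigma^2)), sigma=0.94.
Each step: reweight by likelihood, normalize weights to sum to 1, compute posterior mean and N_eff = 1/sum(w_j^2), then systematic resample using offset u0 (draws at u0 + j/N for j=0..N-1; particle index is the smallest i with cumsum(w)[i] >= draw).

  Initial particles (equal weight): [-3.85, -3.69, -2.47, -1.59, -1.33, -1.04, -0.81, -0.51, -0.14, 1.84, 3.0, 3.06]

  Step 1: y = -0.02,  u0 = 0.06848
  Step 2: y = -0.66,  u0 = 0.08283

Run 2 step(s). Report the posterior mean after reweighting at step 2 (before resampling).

step 1: w=[0.0001, 0.0001, 0.0085, 0.0630, 0.0962, 0.1411, 0.1785, 0.2219, 0.2521, 0.0359, 0.0015, 0.0012]  mean=-0.6156  Neff=5.5824  idx=[3, 4, 5, 6, 6, 6, 7, 7, 8, 8, 8, 9]
step 2: w=[0.0622, 0.0787, 0.0936, 0.1002, 0.1002, 0.1002, 0.1002, 0.1002, 0.0871, 0.0871, 0.0871, 0.0030]  mean=-0.6779  Neff=10.8890  idx=[1, 2, 3, 3, 4, 5, 6, 7, 8, 9, 10, 11]

post_mean = -0.6779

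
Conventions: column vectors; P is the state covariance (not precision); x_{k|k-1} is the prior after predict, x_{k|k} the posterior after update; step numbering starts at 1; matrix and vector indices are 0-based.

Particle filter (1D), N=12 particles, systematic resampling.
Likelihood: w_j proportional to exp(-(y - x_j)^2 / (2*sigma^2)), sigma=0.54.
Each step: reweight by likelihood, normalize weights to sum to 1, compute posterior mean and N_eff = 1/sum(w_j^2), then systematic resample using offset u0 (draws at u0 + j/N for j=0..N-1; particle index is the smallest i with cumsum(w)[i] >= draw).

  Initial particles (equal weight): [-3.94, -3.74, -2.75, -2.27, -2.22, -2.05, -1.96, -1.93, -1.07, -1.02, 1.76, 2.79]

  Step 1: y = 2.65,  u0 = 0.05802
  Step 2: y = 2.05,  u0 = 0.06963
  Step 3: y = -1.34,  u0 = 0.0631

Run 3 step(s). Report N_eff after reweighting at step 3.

step 1: w=[0.0000, 0.0000, 0.0000, 0.0000, 0.0000, 0.0000, 0.0000, 0.0000, 0.0000, 0.0000, 0.2101, 0.7899]  mean=2.5736  Neff=1.4967  idx=[10, 10, 11, 11, 11, 11, 11, 11, 11, 11, 11, 11]
step 2: w=[0.1534, 0.1534, 0.0693, 0.0693, 0.0693, 0.0693, 0.0693, 0.0693, 0.0693, 0.0693, 0.0693, 0.0693]  mean=2.4739  Neff=10.5118  idx=[0, 0, 1, 2, 3, 4, 5, 6, 8, 9, 10, 11]
step 3: w=[0.3333, 0.3333, 0.3333, 0.0000, 0.0000, 0.0000, 0.0000, 0.0000, 0.0000, 0.0000, 0.0000, 0.0000]  mean=1.7600  Neff=3.0001  idx=[0, 0, 0, 0, 1, 1, 1, 1, 2, 2, 2, 2]

N_eff = 3.0001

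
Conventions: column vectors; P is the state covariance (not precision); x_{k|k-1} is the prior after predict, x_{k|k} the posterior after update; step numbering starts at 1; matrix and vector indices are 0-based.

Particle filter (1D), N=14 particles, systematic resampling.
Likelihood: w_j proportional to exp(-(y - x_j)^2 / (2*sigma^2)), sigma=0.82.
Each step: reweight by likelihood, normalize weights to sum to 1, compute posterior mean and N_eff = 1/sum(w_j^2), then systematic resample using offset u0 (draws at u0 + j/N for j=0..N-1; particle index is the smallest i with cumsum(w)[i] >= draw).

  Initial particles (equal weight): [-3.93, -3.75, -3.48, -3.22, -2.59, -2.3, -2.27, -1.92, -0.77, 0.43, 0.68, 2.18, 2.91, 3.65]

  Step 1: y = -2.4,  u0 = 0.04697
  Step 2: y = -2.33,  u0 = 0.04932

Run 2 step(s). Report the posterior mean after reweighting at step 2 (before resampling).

step 1: w=[0.0325, 0.0478, 0.0778, 0.1124, 0.1803, 0.1839, 0.1829, 0.1561, 0.0257, 0.0005, 0.0002, 0.0000, 0.0000, 0.0000]  mean=-2.5638  Neff=6.8103  idx=[1, 2, 3, 3, 4, 4, 5, 5, 5, 6, 6, 7, 7, 8]
step 2: w=[0.0212, 0.0355, 0.0527, 0.0527, 0.0903, 0.0903, 0.0949, 0.0949, 0.0949, 0.0947, 0.0947, 0.0838, 0.0838, 0.0155]  mean=-2.4288  Neff=12.0742  idx=[1, 3, 4, 5, 5, 6, 7, 8, 8, 9, 10, 11, 12, 12]

post_mean = -2.4288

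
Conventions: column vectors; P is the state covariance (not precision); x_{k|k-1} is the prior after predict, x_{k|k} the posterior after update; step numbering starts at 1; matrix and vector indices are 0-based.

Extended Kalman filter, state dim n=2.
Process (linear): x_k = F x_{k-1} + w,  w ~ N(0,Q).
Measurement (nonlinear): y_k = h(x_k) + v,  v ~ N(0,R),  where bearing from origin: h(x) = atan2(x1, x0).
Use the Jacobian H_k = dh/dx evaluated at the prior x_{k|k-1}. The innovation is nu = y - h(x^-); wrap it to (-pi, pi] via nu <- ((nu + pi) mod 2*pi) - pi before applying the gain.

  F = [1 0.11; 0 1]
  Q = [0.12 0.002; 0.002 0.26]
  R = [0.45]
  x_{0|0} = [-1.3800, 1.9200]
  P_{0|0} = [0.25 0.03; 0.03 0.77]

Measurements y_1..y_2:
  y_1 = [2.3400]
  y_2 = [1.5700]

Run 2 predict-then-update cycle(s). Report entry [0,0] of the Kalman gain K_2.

K[0,0] = -0.3656

step 1: x^-=[-1.1688, 1.9200]  P^-=[0.3859 0.1167; 0.1167 1.0300]  H_jac=[-0.3800 -0.2313]  S=[0.5814]  K=[-0.2987; -0.4861]  nu=[0.2224]  x^+=[-1.2352, 1.8119]  P^+=[0.3340 0.0323; 0.0323 0.8926]
step 2: x^-=[-1.0359, 1.8119]  P^-=[0.4720 0.1325; 0.1325 1.1526]  H_jac=[-0.4159 -0.2378]  S=[0.6230]  K=[-0.3656; -0.5284]  nu=[-0.5202]  x^+=[-0.8457, 2.0867]  P^+=[0.3887 0.0121; 0.0121 0.9787]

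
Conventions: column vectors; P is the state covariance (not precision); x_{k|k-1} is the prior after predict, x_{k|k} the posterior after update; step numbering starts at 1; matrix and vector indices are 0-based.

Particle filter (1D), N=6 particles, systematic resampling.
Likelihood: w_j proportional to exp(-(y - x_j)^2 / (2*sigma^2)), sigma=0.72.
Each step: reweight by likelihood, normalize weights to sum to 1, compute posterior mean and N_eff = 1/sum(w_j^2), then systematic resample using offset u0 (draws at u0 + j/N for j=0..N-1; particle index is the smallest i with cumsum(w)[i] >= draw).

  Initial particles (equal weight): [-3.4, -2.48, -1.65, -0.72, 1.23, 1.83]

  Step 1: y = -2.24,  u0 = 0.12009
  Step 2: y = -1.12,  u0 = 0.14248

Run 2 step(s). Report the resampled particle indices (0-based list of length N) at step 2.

step 1: w=[0.1338, 0.4633, 0.3501, 0.0528, 0.0000, 0.0000]  mean=-2.2196  Neff=2.7937  idx=[0, 1, 1, 2, 2, 3]
step 2: w=[0.0024, 0.0616, 0.0616, 0.2799, 0.2799, 0.3145]  mean=-1.4641  Neff=3.7995  idx=[3, 3, 4, 4, 5, 5]

resampled_idx = [3, 3, 4, 4, 5, 5]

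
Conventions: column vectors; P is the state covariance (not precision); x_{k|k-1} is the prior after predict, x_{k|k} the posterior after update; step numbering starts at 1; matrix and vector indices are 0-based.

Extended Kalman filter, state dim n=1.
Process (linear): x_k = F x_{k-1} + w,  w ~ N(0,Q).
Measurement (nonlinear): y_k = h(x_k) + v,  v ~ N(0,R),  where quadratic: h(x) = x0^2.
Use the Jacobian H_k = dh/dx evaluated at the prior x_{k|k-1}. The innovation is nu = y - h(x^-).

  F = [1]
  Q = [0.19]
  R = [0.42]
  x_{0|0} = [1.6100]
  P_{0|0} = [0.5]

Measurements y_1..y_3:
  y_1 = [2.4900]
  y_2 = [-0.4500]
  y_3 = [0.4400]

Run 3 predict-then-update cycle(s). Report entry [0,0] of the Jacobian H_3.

H_jac[0,0] = 1.5854

step 1: x^-=[1.6100]  P^-=[0.6900]  H_jac=[3.2200]  S=[7.5742]  K=[0.2933]  nu=[-0.1021]  x^+=[1.5801]  P^+=[0.0383]
step 2: x^-=[1.5801]  P^-=[0.2283]  H_jac=[3.1601]  S=[2.6995]  K=[0.2672]  nu=[-2.9466]  x^+=[0.7927]  P^+=[0.0355]
step 3: x^-=[0.7927]  P^-=[0.2255]  H_jac=[1.5854]  S=[0.9868]  K=[0.3623]  nu=[-0.1884]  x^+=[0.7245]  P^+=[0.0960]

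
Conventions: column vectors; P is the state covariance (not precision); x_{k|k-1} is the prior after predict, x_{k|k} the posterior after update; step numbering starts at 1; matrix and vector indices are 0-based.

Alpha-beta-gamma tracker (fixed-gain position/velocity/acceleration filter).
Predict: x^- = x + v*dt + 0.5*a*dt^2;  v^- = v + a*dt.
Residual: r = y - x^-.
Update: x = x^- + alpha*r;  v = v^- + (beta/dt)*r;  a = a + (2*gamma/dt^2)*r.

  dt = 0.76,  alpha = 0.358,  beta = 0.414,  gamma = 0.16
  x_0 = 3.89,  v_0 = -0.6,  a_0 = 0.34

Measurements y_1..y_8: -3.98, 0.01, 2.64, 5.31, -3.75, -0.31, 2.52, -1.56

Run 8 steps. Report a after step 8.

a_post = -8.2771

step 1: x_pred=3.5322  r=-7.5122  x^+=0.8428  v^+=-4.4338  a^+=-3.8219
step 2: x_pred=-3.6306  r=3.6406  x^+=-2.3273  v^+=-5.3552  a^+=-1.8049
step 3: x_pred=-6.9185  r=9.5585  x^+=-3.4966  v^+=-1.5201  a^+=3.4906
step 4: x_pred=-3.6437  r=8.9537  x^+=-0.4383  v^+=6.0102  a^+=8.4512
step 5: x_pred=6.5702  r=-10.3202  x^+=2.8755  v^+=6.8113  a^+=2.7336
step 6: x_pred=8.8416  r=-9.1516  x^+=5.5653  v^+=3.9037  a^+=-2.3365
step 7: x_pred=7.8573  r=-5.3373  x^+=5.9466  v^+=-0.7795  a^+=-5.2935
step 8: x_pred=3.8254  r=-5.3854  x^+=1.8974  v^+=-7.7362  a^+=-8.2771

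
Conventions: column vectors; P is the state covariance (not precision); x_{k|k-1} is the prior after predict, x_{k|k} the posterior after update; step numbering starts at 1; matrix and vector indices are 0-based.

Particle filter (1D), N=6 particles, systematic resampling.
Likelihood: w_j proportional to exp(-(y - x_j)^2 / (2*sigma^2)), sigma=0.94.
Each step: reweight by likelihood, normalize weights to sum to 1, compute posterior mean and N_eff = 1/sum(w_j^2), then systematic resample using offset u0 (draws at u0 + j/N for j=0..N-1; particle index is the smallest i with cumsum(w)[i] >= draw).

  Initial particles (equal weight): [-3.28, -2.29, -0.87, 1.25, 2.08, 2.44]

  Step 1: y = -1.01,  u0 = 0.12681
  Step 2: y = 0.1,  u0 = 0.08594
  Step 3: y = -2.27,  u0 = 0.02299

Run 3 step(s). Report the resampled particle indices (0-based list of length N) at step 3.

step 1: w=[0.0361, 0.2638, 0.6593, 0.0370, 0.0030, 0.0008]  mean=-1.2416  Neff=1.9727  idx=[1, 1, 2, 2, 2, 3]
step 2: w=[0.0171, 0.0171, 0.2538, 0.2538, 0.2538, 0.2045]  mean=-0.4849  Neff=4.2438  idx=[2, 2, 3, 4, 4, 5]
step 3: w=[0.1999, 0.1999, 0.1999, 0.1999, 0.1999, 0.0005]  mean=-0.8688  Neff=5.0055  idx=[0, 0, 1, 2, 3, 4]

resampled_idx = [0, 0, 1, 2, 3, 4]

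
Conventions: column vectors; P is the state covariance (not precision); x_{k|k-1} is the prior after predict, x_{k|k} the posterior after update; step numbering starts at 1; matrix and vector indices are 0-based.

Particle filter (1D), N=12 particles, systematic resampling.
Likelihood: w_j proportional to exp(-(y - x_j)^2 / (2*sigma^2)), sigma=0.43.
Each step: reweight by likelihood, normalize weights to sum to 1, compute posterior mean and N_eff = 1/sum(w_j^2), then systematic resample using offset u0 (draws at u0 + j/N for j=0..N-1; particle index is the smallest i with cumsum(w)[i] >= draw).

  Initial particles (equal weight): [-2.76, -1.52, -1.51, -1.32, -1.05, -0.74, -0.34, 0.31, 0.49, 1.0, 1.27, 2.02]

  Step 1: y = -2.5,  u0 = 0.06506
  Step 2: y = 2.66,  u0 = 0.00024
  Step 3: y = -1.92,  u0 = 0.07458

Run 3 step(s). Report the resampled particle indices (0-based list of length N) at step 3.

resampled_idx = [0, 1, 2, 3, 4, 5, 6, 7, 8, 9, 10, 11]

step 1: w=[0.8289, 0.0741, 0.0703, 0.0230, 0.0034, 0.0002, 0.0000, 0.0000, 0.0000, 0.0000, 0.0000, 0.0000]  mean=-2.5408  Neff=1.4325  idx=[0, 0, 0, 0, 0, 0, 0, 0, 0, 0, 1, 3]
step 2: w=[0.0000, 0.0000, 0.0000, 0.0000, 0.0000, 0.0000, 0.0000, 0.0000, 0.0000, 0.0000, 0.0120, 0.9880]  mean=-1.3224  Neff=1.0242  idx=[10, 11, 11, 11, 11, 11, 11, 11, 11, 11, 11, 11]
step 3: w=[0.1350, 0.0786, 0.0786, 0.0786, 0.0786, 0.0786, 0.0786, 0.0786, 0.0786, 0.0786, 0.0786, 0.0786]  mean=-1.3470  Neff=11.5941  idx=[0, 1, 2, 3, 4, 5, 6, 7, 8, 9, 10, 11]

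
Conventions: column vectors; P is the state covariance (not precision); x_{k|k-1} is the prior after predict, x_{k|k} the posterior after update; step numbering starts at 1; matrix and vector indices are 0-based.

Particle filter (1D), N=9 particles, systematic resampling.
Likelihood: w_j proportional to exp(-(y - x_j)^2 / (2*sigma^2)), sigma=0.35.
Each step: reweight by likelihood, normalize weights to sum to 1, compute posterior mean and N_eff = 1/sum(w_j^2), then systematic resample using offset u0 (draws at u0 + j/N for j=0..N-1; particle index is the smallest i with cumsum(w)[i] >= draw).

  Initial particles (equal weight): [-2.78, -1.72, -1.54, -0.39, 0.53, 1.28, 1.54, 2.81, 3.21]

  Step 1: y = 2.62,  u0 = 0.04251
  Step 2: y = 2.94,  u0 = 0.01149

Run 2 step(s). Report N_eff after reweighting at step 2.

N_eff = 8.9293

step 1: w=[0.0000, 0.0000, 0.0000, 0.0000, 0.0000, 0.0006, 0.0077, 0.7749, 0.2169]  mean=2.8861  Neff=1.5444  idx=[7, 7, 7, 7, 7, 7, 7, 8, 8]
step 2: w=[0.1164, 0.1164, 0.1164, 0.1164, 0.1164, 0.1164, 0.1164, 0.0926, 0.0926]  mean=2.8841  Neff=8.9293  idx=[0, 1, 2, 2, 3, 4, 5, 6, 7]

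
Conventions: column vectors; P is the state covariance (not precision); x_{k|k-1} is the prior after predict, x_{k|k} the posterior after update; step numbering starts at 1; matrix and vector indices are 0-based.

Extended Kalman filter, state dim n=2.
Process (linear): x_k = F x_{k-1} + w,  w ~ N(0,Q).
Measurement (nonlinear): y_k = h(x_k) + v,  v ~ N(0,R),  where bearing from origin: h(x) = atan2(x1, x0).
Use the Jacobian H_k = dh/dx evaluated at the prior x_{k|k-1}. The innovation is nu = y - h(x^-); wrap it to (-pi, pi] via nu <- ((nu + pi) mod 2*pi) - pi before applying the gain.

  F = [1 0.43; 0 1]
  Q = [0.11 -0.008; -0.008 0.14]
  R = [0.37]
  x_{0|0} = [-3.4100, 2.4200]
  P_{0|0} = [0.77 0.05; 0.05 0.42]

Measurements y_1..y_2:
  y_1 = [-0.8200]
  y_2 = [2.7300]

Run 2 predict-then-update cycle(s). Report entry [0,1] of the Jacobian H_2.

step 1: x^-=[-2.3694, 2.4200]  P^-=[1.0007 0.2226; 0.2226 0.5600]  H_jac=[-0.2110 -0.2066]  S=[0.4578]  K=[-0.5615; -0.3552]  nu=[3.1176]  x^+=[-4.1201, 1.3125]  P^+=[0.8563 0.1313; 0.1313 0.5022]
step 2: x^-=[-3.5557, 1.3125]  P^-=[1.1720 0.3392; 0.3392 0.6422]  H_jac=[-0.0914 -0.2475]  S=[0.4345]  K=[-0.4397; -0.4372]  nu=[-0.0580]  x^+=[-3.5302, 1.3379]  P^+=[1.0880 0.2557; 0.2557 0.5592]

H_jac[0,1] = -0.2475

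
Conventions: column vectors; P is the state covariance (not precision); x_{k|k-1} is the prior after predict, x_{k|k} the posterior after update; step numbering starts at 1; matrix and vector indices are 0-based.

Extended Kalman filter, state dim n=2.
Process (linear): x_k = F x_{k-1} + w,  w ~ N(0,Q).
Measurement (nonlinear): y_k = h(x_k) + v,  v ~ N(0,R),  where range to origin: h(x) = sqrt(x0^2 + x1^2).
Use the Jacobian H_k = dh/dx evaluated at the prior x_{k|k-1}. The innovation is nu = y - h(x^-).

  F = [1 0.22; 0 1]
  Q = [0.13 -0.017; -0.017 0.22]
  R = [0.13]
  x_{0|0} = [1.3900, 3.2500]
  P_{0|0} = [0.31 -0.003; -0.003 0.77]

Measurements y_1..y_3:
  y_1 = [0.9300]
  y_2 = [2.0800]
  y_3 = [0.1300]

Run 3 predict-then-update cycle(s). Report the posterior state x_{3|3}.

x_post = [0.8657, 0.0941]

step 1: x^-=[2.1050, 3.2500]  P^-=[0.4759 0.1494; 0.1494 0.9900]  H_jac=[0.5436 0.8393]  S=[1.1044]  K=[0.3478; 0.8259]  nu=[-2.9421]  x^+=[1.0817, 0.8200]  P^+=[0.3423 -0.1679; -0.1679 0.2366]
step 2: x^-=[1.2621, 0.8200]  P^-=[0.4099 -0.1328; -0.1328 0.4566]  H_jac=[0.8385 0.5448]  S=[0.4325]  K=[0.6276; 0.3178]  nu=[0.5749]  x^+=[1.6229, 1.0028]  P^+=[0.2396 -0.2191; -0.2191 0.4130]
step 3: x^-=[1.8435, 1.0028]  P^-=[0.2932 -0.1452; -0.1452 0.6330]  H_jac=[0.8785 0.4778]  S=[0.3789]  K=[0.4967; 0.4616]  nu=[-1.9686]  x^+=[0.8657, 0.0941]  P^+=[0.1997 -0.2321; -0.2321 0.5522]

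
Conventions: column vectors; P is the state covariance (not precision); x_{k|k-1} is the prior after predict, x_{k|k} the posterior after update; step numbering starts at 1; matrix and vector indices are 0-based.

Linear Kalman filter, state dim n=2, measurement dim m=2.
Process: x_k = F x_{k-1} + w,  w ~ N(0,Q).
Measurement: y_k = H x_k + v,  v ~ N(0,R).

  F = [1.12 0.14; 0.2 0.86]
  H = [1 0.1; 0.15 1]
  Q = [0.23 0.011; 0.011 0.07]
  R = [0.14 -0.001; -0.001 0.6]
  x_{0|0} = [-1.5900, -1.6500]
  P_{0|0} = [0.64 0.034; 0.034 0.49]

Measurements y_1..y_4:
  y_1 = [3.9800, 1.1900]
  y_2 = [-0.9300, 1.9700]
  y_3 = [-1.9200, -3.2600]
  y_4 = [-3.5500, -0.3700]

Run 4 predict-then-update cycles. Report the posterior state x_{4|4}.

x_post = [-2.9063, -0.7518]

step 1: x^-=[-2.0118, -1.7370]  P^-=[1.0531 0.2471; 0.2471 0.4697]  S=[1.2472 0.4547; 0.4547 1.1675]  K=[0.8598 0.0121; 0.0903 0.3989]  nu=[6.1655, 3.2288]  x^+=[3.3281, 0.1078]  P^+=[0.1215 -0.0119; -0.0119 0.2410]
step 2: x^-=[3.7426, 0.7583]  P^-=[0.3835 0.0555; 0.0555 0.2490]  S=[0.5371 0.1378; 0.1378 0.8743]  K=[0.7203 0.0158; 0.0773 0.2822]  nu=[-4.7484, 0.6503]  x^+=[0.3325, 0.5747]  P^+=[0.1015 -0.0065; -0.0065 0.1702]
step 3: x^-=[0.4529, 0.5607]  P^-=[0.3586 0.0478; 0.0478 0.1977]  S=[0.5101 0.1211; 0.1211 0.8201]  K=[0.7077 0.0194; 0.0758 0.2386]  nu=[-2.4290, -3.8886]  x^+=[-1.3415, -0.5514]  P^+=[0.0995 -0.0040; -0.0040 0.1437]
step 4: x^-=[-1.5797, -0.7425]  P^-=[0.3563 0.0466; 0.0466 0.1789]  S=[0.5074 0.1177; 0.1177 0.8009]  K=[0.7065 0.0212; 0.0759 0.2209]  nu=[-1.8961, 0.6095]  x^+=[-2.9063, -0.7518]  P^+=[0.0992 -0.0029; -0.0029 0.1329]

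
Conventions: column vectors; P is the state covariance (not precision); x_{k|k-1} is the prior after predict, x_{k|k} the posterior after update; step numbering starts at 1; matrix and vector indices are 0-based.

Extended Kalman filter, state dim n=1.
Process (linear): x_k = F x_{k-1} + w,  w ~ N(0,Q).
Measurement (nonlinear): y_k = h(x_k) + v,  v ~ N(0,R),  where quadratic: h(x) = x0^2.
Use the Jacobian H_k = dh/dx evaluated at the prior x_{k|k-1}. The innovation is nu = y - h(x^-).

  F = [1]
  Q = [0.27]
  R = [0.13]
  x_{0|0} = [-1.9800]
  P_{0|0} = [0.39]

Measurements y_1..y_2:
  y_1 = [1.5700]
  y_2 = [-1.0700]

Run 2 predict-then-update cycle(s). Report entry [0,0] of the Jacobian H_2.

step 1: x^-=[-1.9800]  P^-=[0.6600]  H_jac=[-3.9600]  S=[10.4799]  K=[-0.2494]  nu=[-2.3504]  x^+=[-1.3938]  P^+=[0.0082]
step 2: x^-=[-1.3938]  P^-=[0.2782]  H_jac=[-2.7877]  S=[2.2918]  K=[-0.3384]  nu=[-3.0128]  x^+=[-0.3744]  P^+=[0.0158]

H_jac[0,0] = -2.7877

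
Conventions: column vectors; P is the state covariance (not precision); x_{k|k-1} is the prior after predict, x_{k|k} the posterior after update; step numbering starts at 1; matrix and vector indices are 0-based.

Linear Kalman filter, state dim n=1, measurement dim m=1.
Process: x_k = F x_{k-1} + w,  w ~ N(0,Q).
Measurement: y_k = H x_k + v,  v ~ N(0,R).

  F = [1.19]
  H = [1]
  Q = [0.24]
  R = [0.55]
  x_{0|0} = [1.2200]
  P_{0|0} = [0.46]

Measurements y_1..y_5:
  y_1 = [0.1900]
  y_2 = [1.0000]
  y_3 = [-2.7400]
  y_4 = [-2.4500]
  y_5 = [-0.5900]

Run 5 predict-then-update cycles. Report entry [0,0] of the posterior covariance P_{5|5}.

step 1: x^-=[1.4518]  P^-=[0.8914]  S=[1.4414]  K=[0.6184]  nu=[-1.2618]  x^+=[0.6715]  P^+=[0.3401]
step 2: x^-=[0.7990]  P^-=[0.7217]  S=[1.2717]  K=[0.5675]  nu=[0.2010]  x^+=[0.9131]  P^+=[0.3121]
step 3: x^-=[1.0866]  P^-=[0.6820]  S=[1.2320]  K=[0.5536]  nu=[-3.8266]  x^+=[-1.0317]  P^+=[0.3045]
step 4: x^-=[-1.2277]  P^-=[0.6712]  S=[1.2212]  K=[0.5496]  nu=[-1.2223]  x^+=[-1.8995]  P^+=[0.3023]
step 5: x^-=[-2.2604]  P^-=[0.6681]  S=[1.2181]  K=[0.5485]  nu=[1.6704]  x^+=[-1.3442]  P^+=[0.3017]

P_post[0,0] = 0.3017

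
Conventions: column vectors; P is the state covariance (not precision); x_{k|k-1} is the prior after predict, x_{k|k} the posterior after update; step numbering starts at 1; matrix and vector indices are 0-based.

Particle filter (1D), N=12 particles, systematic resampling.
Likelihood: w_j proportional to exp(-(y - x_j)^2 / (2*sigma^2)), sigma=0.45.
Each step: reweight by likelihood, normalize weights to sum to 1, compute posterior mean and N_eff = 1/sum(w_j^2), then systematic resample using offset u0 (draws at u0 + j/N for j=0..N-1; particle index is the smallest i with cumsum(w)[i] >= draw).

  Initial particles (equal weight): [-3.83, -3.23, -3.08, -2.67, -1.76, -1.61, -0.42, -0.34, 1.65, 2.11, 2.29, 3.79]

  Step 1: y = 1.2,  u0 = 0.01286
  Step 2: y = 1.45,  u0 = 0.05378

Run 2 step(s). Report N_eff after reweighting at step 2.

N_eff = 11.2440

step 1: w=[0.0000, 0.0000, 0.0000, 0.0000, 0.0000, 0.0000, 0.0019, 0.0036, 0.7643, 0.1631, 0.0670, 0.0000]  mean=1.7568  Neff=1.6252  idx=[8, 8, 8, 8, 8, 8, 8, 8, 8, 8, 9, 9]
step 2: w=[0.0930, 0.0930, 0.0930, 0.0930, 0.0930, 0.0930, 0.0930, 0.0930, 0.0930, 0.0930, 0.0350, 0.0350]  mean=1.6822  Neff=11.2440  idx=[0, 1, 2, 3, 4, 5, 5, 6, 7, 8, 9, 11]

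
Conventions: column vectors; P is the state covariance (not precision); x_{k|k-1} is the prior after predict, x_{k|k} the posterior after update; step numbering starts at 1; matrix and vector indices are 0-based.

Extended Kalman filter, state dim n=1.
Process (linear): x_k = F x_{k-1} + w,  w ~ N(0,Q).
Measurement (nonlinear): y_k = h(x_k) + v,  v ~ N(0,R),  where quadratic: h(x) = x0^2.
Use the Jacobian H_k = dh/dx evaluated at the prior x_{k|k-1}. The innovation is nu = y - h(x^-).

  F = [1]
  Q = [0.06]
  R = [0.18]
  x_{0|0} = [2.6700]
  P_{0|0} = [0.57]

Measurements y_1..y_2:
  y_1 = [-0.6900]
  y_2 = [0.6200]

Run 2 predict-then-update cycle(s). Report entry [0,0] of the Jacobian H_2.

H_jac[0,0] = 2.4406

step 1: x^-=[2.6700]  P^-=[0.6300]  H_jac=[5.3400]  S=[18.1448]  K=[0.1854]  nu=[-7.8189]  x^+=[1.2203]  P^+=[0.0062]
step 2: x^-=[1.2203]  P^-=[0.0662]  H_jac=[2.4406]  S=[0.5746]  K=[0.2814]  nu=[-0.8692]  x^+=[0.9757]  P^+=[0.0208]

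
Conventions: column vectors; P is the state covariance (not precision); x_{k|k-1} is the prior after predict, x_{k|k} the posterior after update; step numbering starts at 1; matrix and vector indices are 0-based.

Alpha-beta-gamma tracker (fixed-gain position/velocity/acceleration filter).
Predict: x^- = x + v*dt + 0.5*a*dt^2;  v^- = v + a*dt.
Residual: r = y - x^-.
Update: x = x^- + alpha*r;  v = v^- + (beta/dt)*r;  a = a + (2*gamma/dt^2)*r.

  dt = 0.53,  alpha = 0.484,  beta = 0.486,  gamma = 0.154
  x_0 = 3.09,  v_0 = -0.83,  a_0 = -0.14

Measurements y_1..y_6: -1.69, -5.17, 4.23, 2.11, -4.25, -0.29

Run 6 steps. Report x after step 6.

step 1: x_pred=2.6304  r=-4.3204  x^+=0.5393  v^+=-4.8660  a^+=-4.8773
step 2: x_pred=-2.7246  r=-2.4454  x^+=-3.9082  v^+=-9.6933  a^+=-7.5585
step 3: x_pred=-10.1072  r=14.3372  x^+=-3.1680  v^+=-0.5523  a^+=8.1619
step 4: x_pred=-2.3144  r=4.4244  x^+=-0.1730  v^+=7.8305  a^+=13.0131
step 5: x_pred=5.8049  r=-10.0549  x^+=0.9383  v^+=5.5074  a^+=1.9882
step 6: x_pred=4.1365  r=-4.4265  x^+=1.9941  v^+=2.5021  a^+=-2.8653

x_post = 1.9941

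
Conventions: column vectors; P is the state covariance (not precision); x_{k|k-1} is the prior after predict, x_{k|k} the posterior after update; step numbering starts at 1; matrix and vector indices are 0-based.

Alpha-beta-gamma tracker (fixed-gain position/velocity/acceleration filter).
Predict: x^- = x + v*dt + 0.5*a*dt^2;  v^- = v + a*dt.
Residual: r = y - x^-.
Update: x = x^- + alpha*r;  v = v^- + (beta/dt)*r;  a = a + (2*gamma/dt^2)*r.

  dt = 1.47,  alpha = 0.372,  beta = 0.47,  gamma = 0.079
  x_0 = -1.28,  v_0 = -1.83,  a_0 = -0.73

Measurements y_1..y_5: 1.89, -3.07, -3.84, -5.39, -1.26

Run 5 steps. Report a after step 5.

step 1: x_pred=-4.7588  r=6.6488  x^+=-2.2855  v^+=-0.7773  a^+=-0.2439
step 2: x_pred=-3.6915  r=0.6215  x^+=-3.4603  v^+=-0.9370  a^+=-0.1984
step 3: x_pred=-5.0521  r=1.2121  x^+=-4.6012  v^+=-0.8411  a^+=-0.1098
step 4: x_pred=-5.9563  r=0.5663  x^+=-5.7456  v^+=-0.8215  a^+=-0.0684
step 5: x_pred=-7.0270  r=5.7670  x^+=-4.8817  v^+=0.9219  a^+=0.3533

a_post = 0.3533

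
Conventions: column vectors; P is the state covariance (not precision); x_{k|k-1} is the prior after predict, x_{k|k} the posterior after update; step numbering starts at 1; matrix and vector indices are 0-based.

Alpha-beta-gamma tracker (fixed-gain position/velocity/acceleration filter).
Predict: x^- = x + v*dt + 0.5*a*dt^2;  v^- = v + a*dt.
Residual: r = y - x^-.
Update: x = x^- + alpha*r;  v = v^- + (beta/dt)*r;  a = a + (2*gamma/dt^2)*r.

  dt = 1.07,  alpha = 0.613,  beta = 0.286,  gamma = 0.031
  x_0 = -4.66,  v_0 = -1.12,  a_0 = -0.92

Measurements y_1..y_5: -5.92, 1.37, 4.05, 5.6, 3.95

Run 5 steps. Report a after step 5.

step 1: x_pred=-6.3851  r=0.4651  x^+=-6.1000  v^+=-1.9801  a^+=-0.8948
step 2: x_pred=-8.7309  r=10.1009  x^+=-2.5391  v^+=-0.2377  a^+=-0.3478
step 3: x_pred=-2.9925  r=7.0425  x^+=1.3246  v^+=1.2725  a^+=0.0336
step 4: x_pred=2.7054  r=2.8946  x^+=4.4798  v^+=2.0821  a^+=0.1903
step 5: x_pred=6.8166  r=-2.8666  x^+=5.0594  v^+=1.5196  a^+=0.0351

a_post = 0.0351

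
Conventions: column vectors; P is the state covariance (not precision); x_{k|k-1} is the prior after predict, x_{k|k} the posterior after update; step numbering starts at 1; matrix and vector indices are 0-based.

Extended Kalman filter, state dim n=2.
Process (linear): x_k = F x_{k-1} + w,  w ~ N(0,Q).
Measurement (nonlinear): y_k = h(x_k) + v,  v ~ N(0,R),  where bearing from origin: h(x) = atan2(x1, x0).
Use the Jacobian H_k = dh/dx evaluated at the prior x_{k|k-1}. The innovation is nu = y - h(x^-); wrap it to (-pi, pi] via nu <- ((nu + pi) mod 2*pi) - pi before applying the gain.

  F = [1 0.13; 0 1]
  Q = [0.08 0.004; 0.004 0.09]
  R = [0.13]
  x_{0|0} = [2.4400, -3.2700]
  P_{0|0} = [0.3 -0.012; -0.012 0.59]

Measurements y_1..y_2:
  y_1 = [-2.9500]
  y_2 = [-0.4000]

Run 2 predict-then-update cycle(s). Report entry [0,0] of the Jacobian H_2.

step 1: x^-=[2.0149, -3.2700]  P^-=[0.3869 0.0687; 0.0687 0.6800]  H_jac=[0.2217 0.1366]  S=[0.1659]  K=[0.5736; 0.6518]  nu=[-1.9314]  x^+=[0.9070, -4.5289]  P^+=[0.3323 0.0067; 0.0067 0.6095]
step 2: x^-=[0.3183, -4.5289]  P^-=[0.4243 0.0899; 0.0899 0.6995]  H_jac=[0.2197 0.0154]  S=[0.1513]  K=[0.6255; 0.2021]  nu=[1.1006]  x^+=[1.0068, -4.3065]  P^+=[0.3651 0.0708; 0.0708 0.6934]

H_jac[0,0] = 0.2197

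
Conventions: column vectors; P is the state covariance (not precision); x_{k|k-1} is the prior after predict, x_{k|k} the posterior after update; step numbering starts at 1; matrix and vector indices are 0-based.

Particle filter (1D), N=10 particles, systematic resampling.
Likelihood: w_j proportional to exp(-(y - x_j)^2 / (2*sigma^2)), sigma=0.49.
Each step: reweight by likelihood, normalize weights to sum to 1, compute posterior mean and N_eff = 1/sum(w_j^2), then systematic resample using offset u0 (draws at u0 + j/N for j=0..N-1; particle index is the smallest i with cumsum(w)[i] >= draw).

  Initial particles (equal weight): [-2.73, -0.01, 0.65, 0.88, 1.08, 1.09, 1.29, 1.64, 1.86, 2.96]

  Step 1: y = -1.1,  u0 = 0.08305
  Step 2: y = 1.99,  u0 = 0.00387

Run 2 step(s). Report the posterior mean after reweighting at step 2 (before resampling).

post_mean = 0.5948

step 1: w=[0.0438, 0.9331, 0.0188, 0.0032, 0.0006, 0.0005, 0.0001, 0.0000, 0.0000, 0.0000]  mean=-0.1127  Neff=1.1456  idx=[1, 1, 1, 1, 1, 1, 1, 1, 1, 2]
step 2: w=[0.0093, 0.0093, 0.0093, 0.0093, 0.0093, 0.0093, 0.0093, 0.0093, 0.0093, 0.9163]  mean=0.5948  Neff=1.1899  idx=[0, 9, 9, 9, 9, 9, 9, 9, 9, 9]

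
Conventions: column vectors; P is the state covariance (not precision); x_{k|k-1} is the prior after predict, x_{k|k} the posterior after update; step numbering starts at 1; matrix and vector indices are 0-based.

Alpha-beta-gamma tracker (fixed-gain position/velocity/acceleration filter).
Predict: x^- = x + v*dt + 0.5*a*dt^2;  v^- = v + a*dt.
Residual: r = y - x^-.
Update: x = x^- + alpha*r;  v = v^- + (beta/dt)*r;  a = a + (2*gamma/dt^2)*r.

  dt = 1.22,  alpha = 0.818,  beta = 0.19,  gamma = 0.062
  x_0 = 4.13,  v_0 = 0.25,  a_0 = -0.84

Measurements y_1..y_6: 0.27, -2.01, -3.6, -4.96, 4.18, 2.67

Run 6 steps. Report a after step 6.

a_post = 1.0431

step 1: x_pred=3.8099  r=-3.5399  x^+=0.9143  v^+=-1.3261  a^+=-1.1349
step 2: x_pred=-1.5482  r=-0.4618  x^+=-1.9259  v^+=-2.7826  a^+=-1.1734
step 3: x_pred=-6.1940  r=2.5940  x^+=-4.0721  v^+=-3.8102  a^+=-0.9573
step 4: x_pred=-9.4329  r=4.4729  x^+=-5.7741  v^+=-4.2814  a^+=-0.5846
step 5: x_pred=-11.4325  r=15.6125  x^+=1.3385  v^+=-2.5632  a^+=0.7161
step 6: x_pred=-1.2557  r=3.9257  x^+=1.9555  v^+=-1.0783  a^+=1.0431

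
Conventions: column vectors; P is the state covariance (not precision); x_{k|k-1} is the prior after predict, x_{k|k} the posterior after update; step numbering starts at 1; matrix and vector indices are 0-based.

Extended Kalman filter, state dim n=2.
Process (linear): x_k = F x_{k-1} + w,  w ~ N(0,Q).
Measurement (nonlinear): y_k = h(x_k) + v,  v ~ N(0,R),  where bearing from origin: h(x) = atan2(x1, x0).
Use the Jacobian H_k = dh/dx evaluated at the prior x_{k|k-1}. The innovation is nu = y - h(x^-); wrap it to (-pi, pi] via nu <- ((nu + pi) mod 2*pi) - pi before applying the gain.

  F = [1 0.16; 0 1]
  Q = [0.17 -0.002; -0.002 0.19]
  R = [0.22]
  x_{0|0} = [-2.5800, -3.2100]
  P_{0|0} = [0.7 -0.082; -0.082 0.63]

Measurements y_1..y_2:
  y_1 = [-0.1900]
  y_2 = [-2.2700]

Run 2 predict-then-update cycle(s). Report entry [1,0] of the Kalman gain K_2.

K[1,0] = -0.2644

step 1: x^-=[-3.0936, -3.2100]  P^-=[0.8599 0.0168; 0.0168 0.8200]  H_jac=[0.1615 -0.1557]  S=[0.2615]  K=[0.5212; -0.4778]  nu=[2.1477]  x^+=[-1.9742, -4.2362]  P^+=[0.7889 0.0819; 0.0819 0.7603]
step 2: x^-=[-2.6520, -4.2362]  P^-=[1.0045 0.2016; 0.2016 0.9503]  H_jac=[0.1696 -0.1062]  S=[0.2523]  K=[0.5903; -0.2644]  nu=[-0.1399]  x^+=[-2.7346, -4.1992]  P^+=[0.9166 0.2409; 0.2409 0.9327]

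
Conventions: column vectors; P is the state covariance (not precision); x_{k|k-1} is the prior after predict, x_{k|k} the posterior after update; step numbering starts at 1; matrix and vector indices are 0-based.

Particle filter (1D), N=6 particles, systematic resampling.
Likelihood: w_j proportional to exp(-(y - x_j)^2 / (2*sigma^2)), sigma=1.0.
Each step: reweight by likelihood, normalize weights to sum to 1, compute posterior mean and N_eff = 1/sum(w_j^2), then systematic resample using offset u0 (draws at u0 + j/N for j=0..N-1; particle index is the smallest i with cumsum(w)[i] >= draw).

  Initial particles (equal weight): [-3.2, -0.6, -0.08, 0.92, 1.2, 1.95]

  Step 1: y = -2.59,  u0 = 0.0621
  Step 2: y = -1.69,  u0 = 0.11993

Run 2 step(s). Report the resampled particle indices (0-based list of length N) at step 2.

step 1: w=[0.8187, 0.1361, 0.0423, 0.0021, 0.0007, 0.0000]  mean=-2.7021  Neff=1.4479  idx=[0, 0, 0, 0, 0, 1]
step 2: w=[0.1487, 0.1487, 0.1487, 0.1487, 0.1487, 0.2567]  mean=-2.5327  Neff=5.6695  idx=[0, 1, 3, 4, 5, 5]

resampled_idx = [0, 1, 3, 4, 5, 5]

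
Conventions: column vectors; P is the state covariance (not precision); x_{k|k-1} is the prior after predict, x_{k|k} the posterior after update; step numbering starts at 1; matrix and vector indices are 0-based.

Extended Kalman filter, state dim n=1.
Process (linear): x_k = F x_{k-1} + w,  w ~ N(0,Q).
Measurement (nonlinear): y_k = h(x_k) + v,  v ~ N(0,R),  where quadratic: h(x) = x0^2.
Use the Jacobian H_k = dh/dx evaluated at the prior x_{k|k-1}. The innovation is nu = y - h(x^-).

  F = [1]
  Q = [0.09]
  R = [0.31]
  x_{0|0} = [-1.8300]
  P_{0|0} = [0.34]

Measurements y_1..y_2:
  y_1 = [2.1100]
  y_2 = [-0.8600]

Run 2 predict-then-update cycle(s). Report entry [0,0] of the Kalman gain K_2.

step 1: x^-=[-1.8300]  P^-=[0.4300]  H_jac=[-3.6600]  S=[6.0701]  K=[-0.2593]  nu=[-1.2389]  x^+=[-1.5088]  P^+=[0.0220]
step 2: x^-=[-1.5088]  P^-=[0.1120]  H_jac=[-3.0176]  S=[1.3295]  K=[-0.2541]  nu=[-3.1364]  x^+=[-0.7118]  P^+=[0.0261]

K[0,0] = -0.2541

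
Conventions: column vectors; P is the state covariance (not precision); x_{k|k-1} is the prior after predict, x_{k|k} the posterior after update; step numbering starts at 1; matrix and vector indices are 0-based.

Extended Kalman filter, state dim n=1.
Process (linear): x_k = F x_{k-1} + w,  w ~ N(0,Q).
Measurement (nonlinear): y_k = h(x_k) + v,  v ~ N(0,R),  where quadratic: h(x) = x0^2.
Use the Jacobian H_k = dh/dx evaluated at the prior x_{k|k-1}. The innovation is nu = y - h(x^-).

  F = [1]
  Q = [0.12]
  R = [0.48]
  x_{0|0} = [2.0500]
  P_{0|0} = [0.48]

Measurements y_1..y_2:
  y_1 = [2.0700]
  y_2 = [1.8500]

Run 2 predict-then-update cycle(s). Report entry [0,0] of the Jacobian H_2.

step 1: x^-=[2.0500]  P^-=[0.6000]  H_jac=[4.1000]  S=[10.5660]  K=[0.2328]  nu=[-2.1325]  x^+=[1.5535]  P^+=[0.0273]
step 2: x^-=[1.5535]  P^-=[0.1473]  H_jac=[3.1070]  S=[1.9016]  K=[0.2406]  nu=[-0.5634]  x^+=[1.4180]  P^+=[0.0372]

H_jac[0,0] = 3.1070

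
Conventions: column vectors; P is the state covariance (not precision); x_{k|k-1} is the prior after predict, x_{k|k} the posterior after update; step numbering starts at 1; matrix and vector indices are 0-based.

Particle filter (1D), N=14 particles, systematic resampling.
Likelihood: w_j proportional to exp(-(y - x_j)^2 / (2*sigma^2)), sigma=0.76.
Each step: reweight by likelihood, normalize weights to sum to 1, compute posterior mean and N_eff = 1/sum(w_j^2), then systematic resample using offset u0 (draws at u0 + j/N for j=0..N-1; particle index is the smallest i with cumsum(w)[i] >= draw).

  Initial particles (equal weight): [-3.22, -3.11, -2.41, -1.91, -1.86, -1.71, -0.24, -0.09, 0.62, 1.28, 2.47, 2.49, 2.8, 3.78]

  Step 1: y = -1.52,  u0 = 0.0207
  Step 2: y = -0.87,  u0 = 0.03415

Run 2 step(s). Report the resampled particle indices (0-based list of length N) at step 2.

step 1: w=[0.0211, 0.0289, 0.1298, 0.2259, 0.2331, 0.2497, 0.0624, 0.0439, 0.0049, 0.0003, 0.0000, 0.0000, 0.0000, 0.0000]  mean=-1.7783  Neff=5.2162  idx=[0, 2, 2, 3, 3, 3, 4, 4, 4, 5, 5, 5, 5, 6]
step 2: w=[0.0015, 0.0229, 0.0229, 0.0699, 0.0699, 0.0699, 0.0764, 0.0764, 0.0764, 0.0968, 0.0968, 0.0968, 0.0968, 0.1265]  mean=-1.6347  Neff=11.5307  idx=[2, 3, 4, 5, 6, 7, 8, 9, 10, 10, 11, 12, 13, 13]

resampled_idx = [2, 3, 4, 5, 6, 7, 8, 9, 10, 10, 11, 12, 13, 13]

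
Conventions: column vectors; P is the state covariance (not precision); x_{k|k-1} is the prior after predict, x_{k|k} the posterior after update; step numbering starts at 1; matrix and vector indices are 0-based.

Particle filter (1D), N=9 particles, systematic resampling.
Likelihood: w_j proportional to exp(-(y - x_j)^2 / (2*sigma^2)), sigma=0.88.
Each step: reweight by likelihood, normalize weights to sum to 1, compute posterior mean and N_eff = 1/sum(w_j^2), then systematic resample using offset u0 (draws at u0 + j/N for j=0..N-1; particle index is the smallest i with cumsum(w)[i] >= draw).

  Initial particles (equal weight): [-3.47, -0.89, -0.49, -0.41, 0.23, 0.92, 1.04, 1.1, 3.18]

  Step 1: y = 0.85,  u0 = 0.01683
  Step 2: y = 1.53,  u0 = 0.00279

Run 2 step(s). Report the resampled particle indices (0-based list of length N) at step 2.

resampled_idx = [0, 3, 4, 4, 5, 6, 6, 7, 8]

step 1: w=[0.0000, 0.0311, 0.0688, 0.0787, 0.1712, 0.2187, 0.2143, 0.2107, 0.0066]  mean=0.6225  Neff=5.5751  idx=[1, 3, 4, 5, 5, 6, 6, 7, 7]
step 2: w=[0.0041, 0.0160, 0.0610, 0.1428, 0.1428, 0.1555, 0.1555, 0.1611, 0.1611]  mean=0.9445  Neff=6.8931  idx=[0, 3, 4, 4, 5, 6, 6, 7, 8]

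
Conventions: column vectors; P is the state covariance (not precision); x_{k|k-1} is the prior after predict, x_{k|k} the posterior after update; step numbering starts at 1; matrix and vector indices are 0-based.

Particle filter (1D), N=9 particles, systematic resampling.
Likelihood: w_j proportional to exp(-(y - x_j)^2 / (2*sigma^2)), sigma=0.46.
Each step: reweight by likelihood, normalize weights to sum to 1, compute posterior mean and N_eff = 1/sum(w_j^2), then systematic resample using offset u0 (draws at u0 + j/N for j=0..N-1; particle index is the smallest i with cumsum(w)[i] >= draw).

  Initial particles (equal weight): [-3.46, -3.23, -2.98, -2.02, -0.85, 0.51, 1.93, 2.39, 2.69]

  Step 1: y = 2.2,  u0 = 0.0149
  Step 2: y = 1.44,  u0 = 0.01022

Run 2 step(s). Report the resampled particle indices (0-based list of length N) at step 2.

step 1: w=[0.0000, 0.0000, 0.0000, 0.0000, 0.0000, 0.0005, 0.3616, 0.3944, 0.2435]  mean=2.2958  Neff=2.8937  idx=[6, 6, 6, 6, 7, 7, 7, 8, 8]
step 2: w=[0.2121, 0.2121, 0.2121, 0.2121, 0.0443, 0.0443, 0.0443, 0.0093, 0.0093]  mean=2.0054  Neff=5.3765  idx=[0, 0, 1, 1, 2, 2, 3, 3, 5]

resampled_idx = [0, 0, 1, 1, 2, 2, 3, 3, 5]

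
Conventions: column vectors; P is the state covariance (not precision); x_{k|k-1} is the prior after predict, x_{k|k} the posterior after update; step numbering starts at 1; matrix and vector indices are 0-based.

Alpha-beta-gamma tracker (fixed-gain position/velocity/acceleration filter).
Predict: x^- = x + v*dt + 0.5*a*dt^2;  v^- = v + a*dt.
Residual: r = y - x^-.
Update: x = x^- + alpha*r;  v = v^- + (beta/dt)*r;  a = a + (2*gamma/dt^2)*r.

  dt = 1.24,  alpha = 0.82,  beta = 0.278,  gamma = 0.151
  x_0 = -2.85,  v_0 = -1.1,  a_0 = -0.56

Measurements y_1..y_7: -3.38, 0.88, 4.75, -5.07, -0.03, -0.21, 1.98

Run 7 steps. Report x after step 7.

x_post = 1.6472

step 1: x_pred=-4.6445  r=1.2645  x^+=-3.6076  v^+=-1.5109  a^+=-0.3116
step 2: x_pred=-5.7207  r=6.6007  x^+=-0.3081  v^+=-0.4175  a^+=0.9848
step 3: x_pred=-0.0687  r=4.8187  x^+=3.8826  v^+=1.8840  a^+=1.9313
step 4: x_pred=7.7035  r=-12.7735  x^+=-2.7708  v^+=1.4150  a^+=-0.5776
step 5: x_pred=-1.4602  r=1.4302  x^+=-0.2874  v^+=1.0194  a^+=-0.2967
step 6: x_pred=0.7486  r=-0.9586  x^+=-0.0375  v^+=0.4366  a^+=-0.4850
step 7: x_pred=0.1311  r=1.8489  x^+=1.6472  v^+=0.2498  a^+=-0.1218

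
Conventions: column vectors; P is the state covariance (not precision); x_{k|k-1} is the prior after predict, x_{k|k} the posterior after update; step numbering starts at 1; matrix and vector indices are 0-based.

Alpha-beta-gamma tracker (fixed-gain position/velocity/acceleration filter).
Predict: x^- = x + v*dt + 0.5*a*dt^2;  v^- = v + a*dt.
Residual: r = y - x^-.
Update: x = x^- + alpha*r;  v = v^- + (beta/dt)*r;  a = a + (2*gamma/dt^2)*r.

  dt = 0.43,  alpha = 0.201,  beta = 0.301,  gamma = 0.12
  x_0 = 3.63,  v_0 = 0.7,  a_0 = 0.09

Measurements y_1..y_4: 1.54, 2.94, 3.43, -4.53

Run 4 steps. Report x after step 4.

step 1: x_pred=3.9393  r=-2.3993  x^+=3.4571  v^+=-0.9408  a^+=-3.0243
step 2: x_pred=2.7729  r=0.1671  x^+=2.8065  v^+=-2.1243  a^+=-2.8074
step 3: x_pred=1.6335  r=1.7965  x^+=1.9946  v^+=-2.0739  a^+=-0.4756
step 4: x_pred=1.0588  r=-5.5888  x^+=-0.0645  v^+=-6.1906  a^+=-7.7298

x_post = -0.0645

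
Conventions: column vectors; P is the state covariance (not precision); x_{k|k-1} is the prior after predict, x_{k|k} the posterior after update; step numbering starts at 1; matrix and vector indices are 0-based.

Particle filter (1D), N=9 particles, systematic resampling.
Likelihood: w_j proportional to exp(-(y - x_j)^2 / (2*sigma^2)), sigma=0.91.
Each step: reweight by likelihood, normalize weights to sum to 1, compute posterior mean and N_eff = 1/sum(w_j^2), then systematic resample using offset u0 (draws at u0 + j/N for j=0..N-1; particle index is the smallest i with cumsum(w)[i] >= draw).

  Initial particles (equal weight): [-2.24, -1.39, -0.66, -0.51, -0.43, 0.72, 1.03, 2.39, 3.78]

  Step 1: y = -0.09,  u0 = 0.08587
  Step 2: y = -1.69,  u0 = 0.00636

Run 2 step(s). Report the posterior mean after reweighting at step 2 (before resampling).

step 1: w=[0.0145, 0.0850, 0.1938, 0.2119, 0.2199, 0.1586, 0.1105, 0.0058, 0.0000]  mean=-0.2391  Neff=5.6927  idx=[1, 2, 3, 3, 4, 4, 5, 5, 6]
step 2: w=[0.2983, 0.1660, 0.1359, 0.1359, 0.1208, 0.1208, 0.0094, 0.0094, 0.0036]  mean=-0.7493  Neff=5.4707  idx=[0, 0, 0, 1, 1, 2, 3, 4, 5]

post_mean = -0.7493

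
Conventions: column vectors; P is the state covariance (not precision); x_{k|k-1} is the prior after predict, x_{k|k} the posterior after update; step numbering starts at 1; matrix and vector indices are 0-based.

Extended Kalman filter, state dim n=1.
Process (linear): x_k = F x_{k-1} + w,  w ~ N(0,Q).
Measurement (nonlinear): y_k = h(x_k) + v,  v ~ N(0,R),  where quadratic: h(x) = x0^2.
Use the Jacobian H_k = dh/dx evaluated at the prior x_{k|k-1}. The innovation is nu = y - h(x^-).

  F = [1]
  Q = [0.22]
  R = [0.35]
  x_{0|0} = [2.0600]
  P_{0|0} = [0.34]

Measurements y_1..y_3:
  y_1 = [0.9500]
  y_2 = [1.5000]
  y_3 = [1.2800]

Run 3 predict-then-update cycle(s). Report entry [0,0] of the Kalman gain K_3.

step 1: x^-=[2.0600]  P^-=[0.5600]  H_jac=[4.1200]  S=[9.8557]  K=[0.2341]  nu=[-3.2936]  x^+=[1.2890]  P^+=[0.0199]
step 2: x^-=[1.2890]  P^-=[0.2399]  H_jac=[2.5779]  S=[1.9442]  K=[0.3181]  nu=[-0.1614]  x^+=[1.2376]  P^+=[0.0432]
step 3: x^-=[1.2376]  P^-=[0.2632]  H_jac=[2.4752]  S=[1.9625]  K=[0.3319]  nu=[-0.2517]  x^+=[1.1541]  P^+=[0.0469]

K[0,0] = 0.3319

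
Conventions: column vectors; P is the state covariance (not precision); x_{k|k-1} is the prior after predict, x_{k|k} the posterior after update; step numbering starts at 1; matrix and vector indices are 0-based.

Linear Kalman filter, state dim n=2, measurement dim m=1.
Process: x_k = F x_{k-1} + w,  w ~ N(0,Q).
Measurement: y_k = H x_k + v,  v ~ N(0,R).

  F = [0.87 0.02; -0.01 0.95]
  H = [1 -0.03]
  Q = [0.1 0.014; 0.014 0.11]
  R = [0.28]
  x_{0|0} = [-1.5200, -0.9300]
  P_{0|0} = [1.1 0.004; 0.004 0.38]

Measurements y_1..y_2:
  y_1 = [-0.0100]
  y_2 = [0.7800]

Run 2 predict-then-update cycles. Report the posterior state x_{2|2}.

step 1: x^-=[-1.3410, -0.8683]  P^-=[0.9329 0.0150; 0.0150 0.4530]  S=[1.2124]  K=[0.7691; 0.0011]  nu=[1.3050]  x^+=[-0.3374, -0.8668]  P^+=[0.2158 0.0139; 0.0139 0.4530]
step 2: x^-=[-0.3109, -0.8201]  P^-=[0.2640 0.0322; 0.0322 0.5186]  S=[0.5425]  K=[0.4848; 0.0307]  nu=[1.0663]  x^+=[0.2061, -0.7874]  P^+=[0.1365 0.0241; 0.0241 0.5181]

x_post = [0.2061, -0.7874]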